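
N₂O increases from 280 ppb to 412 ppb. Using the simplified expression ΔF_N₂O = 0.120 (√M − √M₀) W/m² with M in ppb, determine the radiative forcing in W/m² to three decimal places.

ΔF = 0.428 W/m²

N₂O: 0.120 × (√412 − √280) = 0.120 × (20.2978 − 16.7332) = 0.120 × 3.5646 = 0.4278 W/m².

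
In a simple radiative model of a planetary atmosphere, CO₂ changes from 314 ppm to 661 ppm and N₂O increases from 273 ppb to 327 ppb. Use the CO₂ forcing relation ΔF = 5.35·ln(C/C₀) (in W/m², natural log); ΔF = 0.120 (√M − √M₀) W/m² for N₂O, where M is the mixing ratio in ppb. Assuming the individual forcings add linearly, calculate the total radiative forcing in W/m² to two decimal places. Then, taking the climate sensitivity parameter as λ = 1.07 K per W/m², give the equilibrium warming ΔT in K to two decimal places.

CO₂: 5.35 × ln(661/314) = 5.35 × ln(2.10510) = 5.35 × 0.74436 = 3.9823 W/m².
N₂O: 0.120 × (√327 − √273) = 0.120 × (18.0831 − 16.5227) = 0.120 × 1.5604 = 0.1872 W/m².
Total ΔF = 3.9823 + 0.1872 = 4.1695 W/m².
ΔT = λ ΔF = 1.07 × 4.17 = 4.4619 K.

ΔF = 4.17 W/m²; ΔT = 4.46 K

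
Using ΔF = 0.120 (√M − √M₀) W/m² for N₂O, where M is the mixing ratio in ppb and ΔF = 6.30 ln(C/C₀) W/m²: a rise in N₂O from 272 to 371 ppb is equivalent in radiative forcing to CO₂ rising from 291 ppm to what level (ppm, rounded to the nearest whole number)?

C ≈ 307 ppm

N₂O forcing: 0.120 × (√371 − √272) = 0.120 × (19.2614 − 16.4924) = 0.120 × 2.7690 = 0.33228 W/m².
Set 6.30 ln(C/291) = 0.33228: ln(C/291) = 0.33228/6.30 = 0.05274, so C = 291 × e^0.05274 = 291 × 1.05416 = 306.76 ppm.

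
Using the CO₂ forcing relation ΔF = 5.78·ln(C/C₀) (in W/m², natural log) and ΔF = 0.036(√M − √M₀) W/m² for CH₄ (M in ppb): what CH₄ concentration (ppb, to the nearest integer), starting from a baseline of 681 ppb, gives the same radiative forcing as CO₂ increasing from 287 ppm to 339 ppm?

CO₂ forcing: 5.78 × ln(339/287) = 5.78 × 0.166518 = 0.96247 W/m².
Set 0.036(√M − √681) = 0.96247: √M = 0.96247/0.036 + √681 = 26.7353 + 26.0960 = 52.8313.
M = (52.8313)² = 2791.15 ppb.

M ≈ 2791 ppb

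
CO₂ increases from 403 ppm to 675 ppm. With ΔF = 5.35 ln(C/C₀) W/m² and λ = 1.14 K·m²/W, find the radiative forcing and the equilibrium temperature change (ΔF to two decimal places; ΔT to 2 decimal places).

ΔF = 2.76 W/m²; ΔT = 3.15 K

CO₂: 5.35 × ln(675/403) = 5.35 × ln(1.67494) = 5.35 × 0.51578 = 2.7594 W/m².
ΔT = λ ΔF = 1.14 × 2.76 = 3.1464 K.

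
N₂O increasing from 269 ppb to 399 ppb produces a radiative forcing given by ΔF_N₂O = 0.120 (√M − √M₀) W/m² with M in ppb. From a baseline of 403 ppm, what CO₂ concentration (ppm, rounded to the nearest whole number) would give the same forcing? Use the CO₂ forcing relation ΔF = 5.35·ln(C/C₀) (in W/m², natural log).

N₂O forcing: 0.120 × (√399 − √269) = 0.120 × (19.9750 − 16.4012) = 0.120 × 3.5738 = 0.42886 W/m².
Set 5.35 ln(C/403) = 0.42886: ln(C/403) = 0.42886/5.35 = 0.08016, so C = 403 × e^0.08016 = 403 × 1.08346 = 436.63 ppm.

C ≈ 437 ppm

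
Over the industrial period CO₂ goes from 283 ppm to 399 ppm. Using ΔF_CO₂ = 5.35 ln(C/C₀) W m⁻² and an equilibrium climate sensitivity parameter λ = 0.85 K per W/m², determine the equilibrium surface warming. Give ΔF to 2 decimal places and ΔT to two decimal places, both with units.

CO₂: 5.35 × ln(399/283) = 5.35 × ln(1.40989) = 5.35 × 0.34351 = 1.8378 W/m².
ΔT = λ ΔF = 0.85 × 1.84 = 1.5640 K.

ΔF = 1.84 W/m²; ΔT = 1.56 K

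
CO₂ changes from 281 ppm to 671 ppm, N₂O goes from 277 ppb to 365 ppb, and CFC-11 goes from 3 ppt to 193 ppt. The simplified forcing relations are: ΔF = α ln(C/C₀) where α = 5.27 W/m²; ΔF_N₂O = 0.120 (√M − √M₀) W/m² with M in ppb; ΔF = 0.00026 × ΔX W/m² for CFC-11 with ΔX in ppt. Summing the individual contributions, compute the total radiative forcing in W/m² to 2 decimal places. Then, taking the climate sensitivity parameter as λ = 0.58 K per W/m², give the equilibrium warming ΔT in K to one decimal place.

CO₂: 5.27 × ln(671/281) = 5.27 × ln(2.38790) = 5.27 × 0.87041 = 4.5871 W/m².
N₂O: 0.120 × (√365 − √277) = 0.120 × (19.1050 − 16.6433) = 0.120 × 2.4617 = 0.2954 W/m².
CFC-11: ΔF = 0.00026 × (193 − 3) = 0.00026 × 190 = 0.0494 W/m².
Total ΔF = 4.5871 + 0.2954 + 0.0494 = 4.9319 W/m².
ΔT = λ ΔF = 0.58 × 4.93 = 2.8594 K.

ΔF = 4.93 W/m²; ΔT = 2.9 K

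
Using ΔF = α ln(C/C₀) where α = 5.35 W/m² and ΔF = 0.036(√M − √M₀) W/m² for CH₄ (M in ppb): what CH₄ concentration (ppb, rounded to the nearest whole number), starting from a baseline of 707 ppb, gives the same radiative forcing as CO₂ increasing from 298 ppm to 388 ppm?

M ≈ 4331 ppb

CO₂ forcing: 5.35 × ln(388/298) = 5.35 × 0.263912 = 1.41193 W/m².
Set 0.036(√M − √707) = 1.41193: √M = 1.41193/0.036 + √707 = 39.2203 + 26.5895 = 65.8098.
M = (65.8098)² = 4330.93 ppb.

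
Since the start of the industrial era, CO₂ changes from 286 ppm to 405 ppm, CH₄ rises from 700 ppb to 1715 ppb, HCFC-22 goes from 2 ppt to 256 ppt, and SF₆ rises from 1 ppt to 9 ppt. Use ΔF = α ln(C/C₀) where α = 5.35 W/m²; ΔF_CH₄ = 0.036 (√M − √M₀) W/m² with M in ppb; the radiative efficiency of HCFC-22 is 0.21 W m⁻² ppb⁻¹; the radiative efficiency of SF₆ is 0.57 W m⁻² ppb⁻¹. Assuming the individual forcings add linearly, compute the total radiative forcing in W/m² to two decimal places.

ΔF = 2.46 W/m²

CO₂: 5.35 × ln(405/286) = 5.35 × ln(1.41608) = 5.35 × 0.34789 = 1.8612 W/m².
CH₄: 0.036 × (√1715 − √700) = 0.036 × (41.4126 − 26.4575) = 0.036 × 14.9551 = 0.5384 W/m².
HCFC-22: Δ = 256 − 2 = 254 ppt = 0.254 ppb; ΔF = 0.21 × 0.254 = 0.0533 W/m².
SF₆: Δ = 9 − 1 = 8 ppt = 0.008 ppb; ΔF = 0.57 × 0.008 = 0.0046 W/m².
Total ΔF = 1.8612 + 0.5384 + 0.0533 + 0.0046 = 2.4575 W/m².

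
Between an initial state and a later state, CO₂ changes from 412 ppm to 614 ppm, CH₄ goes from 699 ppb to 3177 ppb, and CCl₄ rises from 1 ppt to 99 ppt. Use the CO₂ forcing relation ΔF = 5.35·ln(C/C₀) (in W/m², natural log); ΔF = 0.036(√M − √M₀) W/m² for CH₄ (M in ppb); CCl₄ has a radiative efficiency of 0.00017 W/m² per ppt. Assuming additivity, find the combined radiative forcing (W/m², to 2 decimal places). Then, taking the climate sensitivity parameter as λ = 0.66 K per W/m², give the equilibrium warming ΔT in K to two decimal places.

CO₂: 5.35 × ln(614/412) = 5.35 × ln(1.49029) = 5.35 × 0.39897 = 2.1345 W/m².
CH₄: 0.036 × (√3177 − √699) = 0.036 × (56.3649 − 26.4386) = 0.036 × 29.9263 = 1.0773 W/m².
CCl₄: ΔF = 0.00017 × (99 − 1) = 0.00017 × 98 = 0.0167 W/m².
Total ΔF = 2.1345 + 1.0773 + 0.0167 = 3.2285 W/m².
ΔT = λ ΔF = 0.66 × 3.23 = 2.1318 K.

ΔF = 3.23 W/m²; ΔT = 2.13 K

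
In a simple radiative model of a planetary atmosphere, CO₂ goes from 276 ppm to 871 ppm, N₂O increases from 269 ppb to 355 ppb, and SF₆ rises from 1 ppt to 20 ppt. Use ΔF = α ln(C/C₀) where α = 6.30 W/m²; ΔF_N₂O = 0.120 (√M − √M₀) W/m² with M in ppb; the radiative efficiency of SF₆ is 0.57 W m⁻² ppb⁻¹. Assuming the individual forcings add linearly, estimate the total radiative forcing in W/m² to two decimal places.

CO₂: 6.30 × ln(871/276) = 6.30 × ln(3.15580) = 6.30 × 1.14924 = 7.2402 W/m².
N₂O: 0.120 × (√355 − √269) = 0.120 × (18.8414 − 16.4012) = 0.120 × 2.4402 = 0.2928 W/m².
SF₆: Δ = 20 − 1 = 19 ppt = 0.019 ppb; ΔF = 0.57 × 0.019 = 0.0108 W/m².
Total ΔF = 7.2402 + 0.2928 + 0.0108 = 7.5438 W/m².

ΔF = 7.54 W/m²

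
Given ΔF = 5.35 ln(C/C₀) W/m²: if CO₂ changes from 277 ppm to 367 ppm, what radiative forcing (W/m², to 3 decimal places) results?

CO₂ absorption bands are partially saturated, so forcing scales with the logarithm of the concentration ratio.
CO₂: 5.35 × ln(367/277) = 5.35 × ln(1.32491) = 5.35 × 0.28134 = 1.5052 W/m².

ΔF = 1.505 W/m²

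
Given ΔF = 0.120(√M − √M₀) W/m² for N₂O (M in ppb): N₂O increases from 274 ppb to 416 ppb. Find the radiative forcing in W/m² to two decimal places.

ΔF = 0.46 W/m²

N₂O: 0.120 × (√416 − √274) = 0.120 × (20.3961 − 16.5529) = 0.120 × 3.8432 = 0.4612 W/m².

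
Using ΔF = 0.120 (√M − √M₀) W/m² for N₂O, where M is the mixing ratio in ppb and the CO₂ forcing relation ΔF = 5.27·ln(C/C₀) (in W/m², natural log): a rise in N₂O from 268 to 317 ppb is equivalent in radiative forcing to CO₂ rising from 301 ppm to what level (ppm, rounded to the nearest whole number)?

N₂O forcing: 0.120 × (√317 − √268) = 0.120 × (17.8045 − 16.3707) = 0.120 × 1.4338 = 0.17206 W/m².
Set 5.27 ln(C/301) = 0.17206: ln(C/301) = 0.17206/5.27 = 0.03265, so C = 301 × e^0.03265 = 301 × 1.03319 = 310.99 ppm.

C ≈ 311 ppm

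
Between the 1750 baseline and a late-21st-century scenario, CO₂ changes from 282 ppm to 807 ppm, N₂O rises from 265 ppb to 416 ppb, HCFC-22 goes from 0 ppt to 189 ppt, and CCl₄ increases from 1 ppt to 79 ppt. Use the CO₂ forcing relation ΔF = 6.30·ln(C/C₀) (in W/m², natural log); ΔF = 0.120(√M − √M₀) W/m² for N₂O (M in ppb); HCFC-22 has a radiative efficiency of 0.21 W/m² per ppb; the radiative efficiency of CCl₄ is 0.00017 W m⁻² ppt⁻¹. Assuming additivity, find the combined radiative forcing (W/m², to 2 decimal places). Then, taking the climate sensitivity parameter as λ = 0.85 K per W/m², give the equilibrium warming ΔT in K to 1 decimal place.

CO₂: 6.30 × ln(807/282) = 6.30 × ln(2.86170) = 6.30 × 1.05142 = 6.6239 W/m².
N₂O: 0.120 × (√416 − √265) = 0.120 × (20.3961 − 16.2788) = 0.120 × 4.1173 = 0.4941 W/m².
HCFC-22: Δ = 189 − 0 = 189 ppt = 0.189 ppb; ΔF = 0.21 × 0.189 = 0.0397 W/m².
CCl₄: ΔF = 0.00017 × (79 − 1) = 0.00017 × 78 = 0.0133 W/m².
Total ΔF = 6.6239 + 0.4941 + 0.0397 + 0.0133 = 7.1710 W/m².
ΔT = λ ΔF = 0.85 × 7.17 = 6.0945 K.

ΔF = 7.17 W/m²; ΔT = 6.1 K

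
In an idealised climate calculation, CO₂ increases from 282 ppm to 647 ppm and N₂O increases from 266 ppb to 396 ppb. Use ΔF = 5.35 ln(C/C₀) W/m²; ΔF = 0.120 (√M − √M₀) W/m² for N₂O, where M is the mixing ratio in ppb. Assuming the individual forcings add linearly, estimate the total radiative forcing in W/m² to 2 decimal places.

ΔF = 4.87 W/m²

CO₂: 5.35 × ln(647/282) = 5.35 × ln(2.29433) = 5.35 × 0.83044 = 4.4429 W/m².
N₂O: 0.120 × (√396 − √266) = 0.120 × (19.8997 − 16.3095) = 0.120 × 3.5902 = 0.4308 W/m².
Total ΔF = 4.4429 + 0.4308 = 4.8737 W/m².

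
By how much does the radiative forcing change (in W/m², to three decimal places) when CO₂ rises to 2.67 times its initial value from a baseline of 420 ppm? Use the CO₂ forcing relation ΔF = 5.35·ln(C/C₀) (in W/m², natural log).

ΔF = 5.254 W/m²

ΔF = 5.35 × ln(2.67) = 5.35 × 0.98208 = 5.2541 W/m².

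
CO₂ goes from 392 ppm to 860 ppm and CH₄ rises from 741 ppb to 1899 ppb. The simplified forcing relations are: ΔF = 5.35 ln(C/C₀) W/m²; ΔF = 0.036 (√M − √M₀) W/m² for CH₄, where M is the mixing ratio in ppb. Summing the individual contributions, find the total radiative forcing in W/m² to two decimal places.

ΔF = 4.79 W/m²

CO₂: 5.35 × ln(860/392) = 5.35 × ln(2.19388) = 5.35 × 0.78567 = 4.2033 W/m².
CH₄: 0.036 × (√1899 − √741) = 0.036 × (43.5775 − 27.2213) = 0.036 × 16.3562 = 0.5888 W/m².
Total ΔF = 4.2033 + 0.5888 = 4.7921 W/m².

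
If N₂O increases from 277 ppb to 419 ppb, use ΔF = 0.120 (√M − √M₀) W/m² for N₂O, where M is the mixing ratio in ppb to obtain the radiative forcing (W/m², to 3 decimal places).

ΔF = 0.459 W/m²

N₂O: 0.120 × (√419 − √277) = 0.120 × (20.4695 − 16.6433) = 0.120 × 3.8262 = 0.4591 W/m².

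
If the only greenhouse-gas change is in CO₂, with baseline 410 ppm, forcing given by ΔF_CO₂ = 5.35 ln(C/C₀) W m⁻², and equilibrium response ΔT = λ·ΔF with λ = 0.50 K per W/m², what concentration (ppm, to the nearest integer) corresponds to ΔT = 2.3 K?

Required forcing: ΔF = ΔT/λ = 2.3/0.50 = 4.6000 W/m².
Then ln(C/410) = ΔF/5.35 = 4.6000/5.35 = 0.85981.
So C = 410 × e^0.85981 = 410 × 2.36271 = 968.71 ppm.

C ≈ 969 ppm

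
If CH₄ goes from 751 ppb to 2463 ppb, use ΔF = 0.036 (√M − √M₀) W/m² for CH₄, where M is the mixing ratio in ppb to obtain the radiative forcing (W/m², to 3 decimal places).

ΔF = 0.800 W/m²

CH₄: 0.036 × (√2463 − √751) = 0.036 × (49.6286 − 27.4044) = 0.036 × 22.2242 = 0.8001 W/m².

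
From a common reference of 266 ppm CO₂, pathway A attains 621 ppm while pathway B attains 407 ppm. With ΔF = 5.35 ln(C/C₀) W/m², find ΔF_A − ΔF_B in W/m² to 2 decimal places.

ΔF_A = 5.35 ln(621/266) = 5.35 × 0.84783 = 4.5359 W/m².
ΔF_B = 5.35 ln(407/266) = 5.35 × 0.42532 = 2.2755 W/m².
Difference: 4.5359 − 2.2755 = 2.2604 W/m².

ΔF_A − ΔF_B = 2.26 W/m²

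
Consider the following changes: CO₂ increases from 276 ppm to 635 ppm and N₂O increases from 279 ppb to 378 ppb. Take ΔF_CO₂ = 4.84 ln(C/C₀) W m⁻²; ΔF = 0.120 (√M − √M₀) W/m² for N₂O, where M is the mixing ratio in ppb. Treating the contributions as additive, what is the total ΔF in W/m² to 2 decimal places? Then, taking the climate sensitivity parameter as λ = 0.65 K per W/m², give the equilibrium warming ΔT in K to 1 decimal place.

ΔF = 4.36 W/m²; ΔT = 2.8 K

CO₂: 4.84 × ln(635/276) = 4.84 × ln(2.30072) = 4.84 × 0.83322 = 4.0328 W/m².
N₂O: 0.120 × (√378 − √279) = 0.120 × (19.4422 − 16.7033) = 0.120 × 2.7389 = 0.3287 W/m².
Total ΔF = 4.0328 + 0.3287 = 4.3615 W/m².
ΔT = λ ΔF = 0.65 × 4.36 = 2.8340 K.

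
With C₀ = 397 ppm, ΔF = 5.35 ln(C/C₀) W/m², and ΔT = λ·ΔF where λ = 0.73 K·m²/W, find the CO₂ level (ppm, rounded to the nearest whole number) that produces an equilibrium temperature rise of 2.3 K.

Required forcing: ΔF = ΔT/λ = 2.3/0.73 = 3.1507 W/m².
Then ln(C/397) = ΔF/5.35 = 3.1507/5.35 = 0.58892.
So C = 397 × e^0.58892 = 397 × 1.80204 = 715.41 ppm.

C ≈ 715 ppm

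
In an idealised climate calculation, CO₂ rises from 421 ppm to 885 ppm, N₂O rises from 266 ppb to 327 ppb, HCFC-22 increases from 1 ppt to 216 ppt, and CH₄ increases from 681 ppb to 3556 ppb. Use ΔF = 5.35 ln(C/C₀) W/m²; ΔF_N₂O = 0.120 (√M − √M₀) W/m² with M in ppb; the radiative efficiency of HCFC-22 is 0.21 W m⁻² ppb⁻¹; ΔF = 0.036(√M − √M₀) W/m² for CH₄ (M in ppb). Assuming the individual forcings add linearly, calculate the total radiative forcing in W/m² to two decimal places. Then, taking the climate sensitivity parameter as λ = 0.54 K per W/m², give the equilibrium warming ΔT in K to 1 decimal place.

CO₂: 5.35 × ln(885/421) = 5.35 × ln(2.10214) = 5.35 × 0.74296 = 3.9748 W/m².
N₂O: 0.120 × (√327 − √266) = 0.120 × (18.0831 − 16.3095) = 0.120 × 1.7736 = 0.2128 W/m².
HCFC-22: Δ = 216 − 1 = 215 ppt = 0.215 ppb; ΔF = 0.21 × 0.215 = 0.0452 W/m².
CH₄: 0.036 × (√3556 − √681) = 0.036 × (59.6322 − 26.0960) = 0.036 × 33.5362 = 1.2073 W/m².
Total ΔF = 3.9748 + 0.2128 + 0.0452 + 1.2073 = 5.4401 W/m².
ΔT = λ ΔF = 0.54 × 5.44 = 2.9376 K.

ΔF = 5.44 W/m²; ΔT = 2.9 K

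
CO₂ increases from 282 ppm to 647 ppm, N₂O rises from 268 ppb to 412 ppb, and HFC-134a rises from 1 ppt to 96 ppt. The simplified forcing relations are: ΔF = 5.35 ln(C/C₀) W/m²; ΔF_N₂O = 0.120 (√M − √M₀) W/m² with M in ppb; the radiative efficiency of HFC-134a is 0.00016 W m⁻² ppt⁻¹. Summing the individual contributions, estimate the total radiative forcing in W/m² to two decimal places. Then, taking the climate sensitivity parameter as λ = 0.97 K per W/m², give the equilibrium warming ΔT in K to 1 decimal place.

CO₂: 5.35 × ln(647/282) = 5.35 × ln(2.29433) = 5.35 × 0.83044 = 4.4429 W/m².
N₂O: 0.120 × (√412 − √268) = 0.120 × (20.2978 − 16.3707) = 0.120 × 3.9271 = 0.4713 W/m².
HFC-134a: ΔF = 0.00016 × (96 − 1) = 0.00016 × 95 = 0.0152 W/m².
Total ΔF = 4.4429 + 0.4713 + 0.0152 = 4.9294 W/m².
ΔT = λ ΔF = 0.97 × 4.93 = 4.7821 K.

ΔF = 4.93 W/m²; ΔT = 4.8 K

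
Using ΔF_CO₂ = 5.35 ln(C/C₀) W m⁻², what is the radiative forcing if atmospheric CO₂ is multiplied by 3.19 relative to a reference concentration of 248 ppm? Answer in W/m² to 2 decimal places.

ΔF = 5.35 × ln(3.19) = 5.35 × 1.16002 = 6.2061 W/m².

ΔF = 6.21 W/m²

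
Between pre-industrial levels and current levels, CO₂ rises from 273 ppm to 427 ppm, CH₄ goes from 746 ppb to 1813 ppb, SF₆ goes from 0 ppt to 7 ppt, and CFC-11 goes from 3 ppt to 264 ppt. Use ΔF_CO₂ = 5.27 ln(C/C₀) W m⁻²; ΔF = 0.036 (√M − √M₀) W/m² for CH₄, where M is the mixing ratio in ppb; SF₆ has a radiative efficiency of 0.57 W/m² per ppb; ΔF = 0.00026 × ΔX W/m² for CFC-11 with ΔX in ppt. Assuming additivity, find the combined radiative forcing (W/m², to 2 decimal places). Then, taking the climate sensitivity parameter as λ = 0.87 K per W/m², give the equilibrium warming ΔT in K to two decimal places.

ΔF = 2.98 W/m²; ΔT = 2.59 K

CO₂: 5.27 × ln(427/273) = 5.27 × ln(1.56410) = 5.27 × 0.44731 = 2.3573 W/m².
CH₄: 0.036 × (√1813 − √746) = 0.036 × (42.5793 − 27.3130) = 0.036 × 15.2663 = 0.5496 W/m².
SF₆: Δ = 7 − 0 = 7 ppt = 0.007 ppb; ΔF = 0.57 × 0.007 = 0.0040 W/m².
CFC-11: ΔF = 0.00026 × (264 − 3) = 0.00026 × 261 = 0.0679 W/m².
Total ΔF = 2.3573 + 0.5496 + 0.0040 + 0.0679 = 2.9788 W/m².
ΔT = λ ΔF = 0.87 × 2.98 = 2.5926 K.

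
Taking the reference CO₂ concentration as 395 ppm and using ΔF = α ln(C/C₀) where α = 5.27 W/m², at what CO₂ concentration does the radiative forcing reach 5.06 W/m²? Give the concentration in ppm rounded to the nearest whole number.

Set 5.27 ln(C/395) = 5.06, so ln(C/395) = 5.06/5.27 = 0.96015.
Then C/395 = e^0.96015 = 2.61209, giving C = 395 × 2.61209 = 1031.78 ppm.

C ≈ 1032 ppm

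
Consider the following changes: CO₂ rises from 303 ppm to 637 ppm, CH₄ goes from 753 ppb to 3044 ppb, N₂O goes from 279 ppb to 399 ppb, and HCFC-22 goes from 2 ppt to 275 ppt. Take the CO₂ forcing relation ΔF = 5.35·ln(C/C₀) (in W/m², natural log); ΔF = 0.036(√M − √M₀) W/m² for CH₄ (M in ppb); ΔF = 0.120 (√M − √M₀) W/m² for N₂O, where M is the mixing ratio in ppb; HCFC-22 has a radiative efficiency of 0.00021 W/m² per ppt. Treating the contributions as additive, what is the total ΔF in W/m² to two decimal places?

CO₂: 5.35 × ln(637/303) = 5.35 × ln(2.10231) = 5.35 × 0.74304 = 3.9753 W/m².
CH₄: 0.036 × (√3044 − √753) = 0.036 × (55.1725 − 27.4408) = 0.036 × 27.7317 = 0.9983 W/m².
N₂O: 0.120 × (√399 − √279) = 0.120 × (19.9750 − 16.7033) = 0.120 × 3.2717 = 0.3926 W/m².
HCFC-22: ΔF = 0.00021 × (275 − 2) = 0.00021 × 273 = 0.0573 W/m².
Total ΔF = 3.9753 + 0.9983 + 0.3926 + 0.0573 = 5.4235 W/m².

ΔF = 5.42 W/m²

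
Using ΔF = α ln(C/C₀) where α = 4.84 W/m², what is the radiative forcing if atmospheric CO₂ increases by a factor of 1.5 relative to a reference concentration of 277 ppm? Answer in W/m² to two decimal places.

ΔF = 4.84 × ln(1.5) = 4.84 × 0.40547 = 1.9625 W/m².

ΔF = 1.96 W/m²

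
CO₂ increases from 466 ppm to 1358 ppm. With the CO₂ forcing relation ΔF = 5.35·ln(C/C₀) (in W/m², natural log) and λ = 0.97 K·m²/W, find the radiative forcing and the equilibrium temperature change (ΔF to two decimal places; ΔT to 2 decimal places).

CO₂: 5.35 × ln(1358/466) = 5.35 × ln(2.91416) = 5.35 × 1.06958 = 5.7223 W/m².
ΔT = λ ΔF = 0.97 × 5.72 = 5.5484 K.

ΔF = 5.72 W/m²; ΔT = 5.55 K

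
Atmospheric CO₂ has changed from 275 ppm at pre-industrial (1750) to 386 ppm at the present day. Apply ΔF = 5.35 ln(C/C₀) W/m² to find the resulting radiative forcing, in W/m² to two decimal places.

ΔF = 1.81 W/m²

CO₂: 5.35 × ln(386/275) = 5.35 × ln(1.40364) = 5.35 × 0.33907 = 1.8140 W/m².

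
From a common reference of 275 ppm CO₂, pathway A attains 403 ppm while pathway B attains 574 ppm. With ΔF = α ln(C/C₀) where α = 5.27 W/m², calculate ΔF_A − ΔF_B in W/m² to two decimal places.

ΔF_A − ΔF_B = -1.86 W/m²

ΔF_A = 5.27 ln(403/275) = 5.27 × 0.38217 = 2.0140 W/m².
ΔF_B = 5.27 ln(574/275) = 5.27 × 0.73586 = 3.8780 W/m².
Difference: 2.0140 − 3.8780 = -1.8640 W/m².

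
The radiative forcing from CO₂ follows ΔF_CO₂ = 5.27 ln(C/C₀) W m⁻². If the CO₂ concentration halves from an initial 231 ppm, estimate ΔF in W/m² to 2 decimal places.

ΔF = -3.65 W/m²

ΔF = 5.27 × ln(0.5) = 5.27 × -0.69315 = -3.6529 W/m².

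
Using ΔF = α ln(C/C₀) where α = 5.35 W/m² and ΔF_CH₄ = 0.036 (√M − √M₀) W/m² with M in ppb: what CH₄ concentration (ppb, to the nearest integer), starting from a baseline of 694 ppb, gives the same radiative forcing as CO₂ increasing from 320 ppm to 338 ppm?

M ≈ 1189 ppb

CO₂ forcing: 5.35 × ln(338/320) = 5.35 × 0.054725 = 0.29278 W/m².
Set 0.036(√M − √694) = 0.29278: √M = 0.29278/0.036 + √694 = 8.1328 + 26.3439 = 34.4767.
M = (34.4767)² = 1188.64 ppb.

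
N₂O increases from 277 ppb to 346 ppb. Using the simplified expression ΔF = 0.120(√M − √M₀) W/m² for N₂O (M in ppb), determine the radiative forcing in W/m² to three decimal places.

ΔF = 0.235 W/m²

N₂O: 0.120 × (√346 − √277) = 0.120 × (18.6011 − 16.6433) = 0.120 × 1.9578 = 0.2349 W/m².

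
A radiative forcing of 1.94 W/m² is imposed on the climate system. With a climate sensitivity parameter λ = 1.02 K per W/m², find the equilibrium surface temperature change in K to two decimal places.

ΔT = λ ΔF = 1.02 × 1.94 = 1.9788 K.

ΔT = 1.98 K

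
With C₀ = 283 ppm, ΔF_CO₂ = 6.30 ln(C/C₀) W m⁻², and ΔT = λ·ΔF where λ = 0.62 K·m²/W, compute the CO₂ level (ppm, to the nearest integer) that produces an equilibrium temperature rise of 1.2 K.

C ≈ 385 ppm

Required forcing: ΔF = ΔT/λ = 1.2/0.62 = 1.9355 W/m².
Then ln(C/283) = ΔF/6.30 = 1.9355/6.30 = 0.30722.
So C = 283 × e^0.30722 = 283 × 1.35964 = 384.78 ppm.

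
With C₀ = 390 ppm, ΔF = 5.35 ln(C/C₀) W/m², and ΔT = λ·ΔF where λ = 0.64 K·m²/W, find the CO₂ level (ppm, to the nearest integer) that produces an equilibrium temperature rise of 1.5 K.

C ≈ 604 ppm

Required forcing: ΔF = ΔT/λ = 1.5/0.64 = 2.3438 W/m².
Then ln(C/390) = ΔF/5.35 = 2.3438/5.35 = 0.43809.
So C = 390 × e^0.43809 = 390 × 1.54974 = 604.40 ppm.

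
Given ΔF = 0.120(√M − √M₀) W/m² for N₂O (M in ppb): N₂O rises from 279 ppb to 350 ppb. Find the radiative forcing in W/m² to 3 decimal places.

N₂O: 0.120 × (√350 − √279) = 0.120 × (18.7083 − 16.7033) = 0.120 × 2.0050 = 0.2406 W/m².

ΔF = 0.241 W/m²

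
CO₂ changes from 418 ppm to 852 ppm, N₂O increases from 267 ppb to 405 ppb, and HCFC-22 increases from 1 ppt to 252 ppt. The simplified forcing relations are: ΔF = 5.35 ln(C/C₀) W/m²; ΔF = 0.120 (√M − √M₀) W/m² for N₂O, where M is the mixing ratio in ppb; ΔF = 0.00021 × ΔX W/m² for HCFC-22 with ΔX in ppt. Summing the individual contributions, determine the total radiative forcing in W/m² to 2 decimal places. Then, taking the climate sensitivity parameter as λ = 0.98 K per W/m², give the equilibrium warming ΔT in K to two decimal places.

CO₂: 5.35 × ln(852/418) = 5.35 × ln(2.03828) = 5.35 × 0.71211 = 3.8098 W/m².
N₂O: 0.120 × (√405 − √267) = 0.120 × (20.1246 − 16.3401) = 0.120 × 3.7845 = 0.4541 W/m².
HCFC-22: ΔF = 0.00021 × (252 − 1) = 0.00021 × 251 = 0.0527 W/m².
Total ΔF = 3.8098 + 0.4541 + 0.0527 = 4.3166 W/m².
ΔT = λ ΔF = 0.98 × 4.32 = 4.2336 K.

ΔF = 4.32 W/m²; ΔT = 4.23 K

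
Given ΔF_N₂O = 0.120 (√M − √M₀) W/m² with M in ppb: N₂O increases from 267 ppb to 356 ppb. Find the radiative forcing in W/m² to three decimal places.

N₂O: 0.120 × (√356 − √267) = 0.120 × (18.8680 − 16.3401) = 0.120 × 2.5279 = 0.3033 W/m².

ΔF = 0.303 W/m²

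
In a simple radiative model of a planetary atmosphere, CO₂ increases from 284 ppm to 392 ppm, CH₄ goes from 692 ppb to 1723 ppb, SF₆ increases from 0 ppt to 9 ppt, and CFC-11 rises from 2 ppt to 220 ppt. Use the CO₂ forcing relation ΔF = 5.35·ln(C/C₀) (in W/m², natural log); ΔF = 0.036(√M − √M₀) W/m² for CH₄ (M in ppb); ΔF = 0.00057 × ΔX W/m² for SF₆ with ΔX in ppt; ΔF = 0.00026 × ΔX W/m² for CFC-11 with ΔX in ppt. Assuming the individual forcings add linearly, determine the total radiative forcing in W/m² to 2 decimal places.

CO₂: 5.35 × ln(392/284) = 5.35 × ln(1.38028) = 5.35 × 0.32229 = 1.7243 W/m².
CH₄: 0.036 × (√1723 − √692) = 0.036 × (41.5090 − 26.3059) = 0.036 × 15.2031 = 0.5473 W/m².
SF₆: ΔF = 0.00057 × (9 − 0) = 0.00057 × 9 = 0.0051 W/m².
CFC-11: ΔF = 0.00026 × (220 − 2) = 0.00026 × 218 = 0.0567 W/m².
Total ΔF = 1.7243 + 0.5473 + 0.0051 + 0.0567 = 2.3334 W/m².

ΔF = 2.33 W/m²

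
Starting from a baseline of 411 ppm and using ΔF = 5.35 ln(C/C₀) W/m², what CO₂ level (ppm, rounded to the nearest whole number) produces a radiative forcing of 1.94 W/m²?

Set 5.35 ln(C/411) = 1.94, so ln(C/411) = 1.94/5.35 = 0.36262.
Then C/411 = e^0.36262 = 1.43709, giving C = 411 × 1.43709 = 590.64 ppm.

C ≈ 591 ppm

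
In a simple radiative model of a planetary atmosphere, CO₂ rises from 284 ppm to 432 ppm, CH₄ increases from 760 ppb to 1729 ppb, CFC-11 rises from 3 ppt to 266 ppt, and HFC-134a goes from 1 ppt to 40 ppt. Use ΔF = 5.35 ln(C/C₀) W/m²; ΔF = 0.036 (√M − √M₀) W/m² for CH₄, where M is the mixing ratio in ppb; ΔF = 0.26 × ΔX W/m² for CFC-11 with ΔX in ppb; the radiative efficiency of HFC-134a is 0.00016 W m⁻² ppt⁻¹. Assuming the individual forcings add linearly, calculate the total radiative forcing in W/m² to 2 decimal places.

CO₂: 5.35 × ln(432/284) = 5.35 × ln(1.52113) = 5.35 × 0.41945 = 2.2441 W/m².
CH₄: 0.036 × (√1729 − √760) = 0.036 × (41.5812 − 27.5681) = 0.036 × 14.0131 = 0.5045 W/m².
CFC-11: Δ = 266 − 3 = 263 ppt = 0.263 ppb; ΔF = 0.26 × 0.263 = 0.0684 W/m².
HFC-134a: ΔF = 0.00016 × (40 − 1) = 0.00016 × 39 = 0.0062 W/m².
Total ΔF = 2.2441 + 0.5045 + 0.0684 + 0.0062 = 2.8232 W/m².

ΔF = 2.82 W/m²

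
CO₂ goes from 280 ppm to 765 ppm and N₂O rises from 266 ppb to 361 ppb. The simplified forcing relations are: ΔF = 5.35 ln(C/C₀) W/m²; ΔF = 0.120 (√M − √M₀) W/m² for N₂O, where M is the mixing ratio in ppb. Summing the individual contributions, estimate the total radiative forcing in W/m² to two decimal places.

CO₂: 5.35 × ln(765/280) = 5.35 × ln(2.73214) = 5.35 × 1.00509 = 5.3772 W/m².
N₂O: 0.120 × (√361 − √266) = 0.120 × (19.0000 − 16.3095) = 0.120 × 2.6905 = 0.3229 W/m².
Total ΔF = 5.3772 + 0.3229 = 5.7001 W/m².

ΔF = 5.70 W/m²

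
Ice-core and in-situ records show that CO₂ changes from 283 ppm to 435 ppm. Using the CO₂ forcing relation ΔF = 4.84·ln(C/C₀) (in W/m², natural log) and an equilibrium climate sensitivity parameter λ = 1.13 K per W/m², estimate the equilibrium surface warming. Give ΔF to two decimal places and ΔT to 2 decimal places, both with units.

CO₂: 4.84 × ln(435/283) = 4.84 × ln(1.53710) = 4.84 × 0.42990 = 2.0807 W/m².
ΔT = λ ΔF = 1.13 × 2.08 = 2.3504 K.

ΔF = 2.08 W/m²; ΔT = 2.35 K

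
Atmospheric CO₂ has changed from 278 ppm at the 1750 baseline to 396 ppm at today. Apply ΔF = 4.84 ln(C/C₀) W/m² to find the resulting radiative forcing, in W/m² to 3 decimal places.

ΔF = 1.712 W/m²

CO₂: 4.84 × ln(396/278) = 4.84 × ln(1.42446) = 4.84 × 0.35379 = 1.7123 W/m².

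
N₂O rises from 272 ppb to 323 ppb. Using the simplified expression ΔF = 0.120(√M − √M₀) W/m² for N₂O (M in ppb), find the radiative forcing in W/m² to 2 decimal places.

ΔF = 0.18 W/m²

N₂O: 0.120 × (√323 − √272) = 0.120 × (17.9722 − 16.4924) = 0.120 × 1.4798 = 0.1776 W/m².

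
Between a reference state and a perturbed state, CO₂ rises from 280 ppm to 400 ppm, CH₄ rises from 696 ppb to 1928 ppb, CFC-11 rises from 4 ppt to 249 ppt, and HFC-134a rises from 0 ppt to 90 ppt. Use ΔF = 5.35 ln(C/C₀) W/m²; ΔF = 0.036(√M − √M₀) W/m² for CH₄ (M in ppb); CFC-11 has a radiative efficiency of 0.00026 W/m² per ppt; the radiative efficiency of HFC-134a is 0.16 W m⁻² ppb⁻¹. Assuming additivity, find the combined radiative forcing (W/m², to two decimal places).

CO₂: 5.35 × ln(400/280) = 5.35 × ln(1.42857) = 5.35 × 0.35667 = 1.9082 W/m².
CH₄: 0.036 × (√1928 − √696) = 0.036 × (43.9090 − 26.3818) = 0.036 × 17.5272 = 0.6310 W/m².
CFC-11: ΔF = 0.00026 × (249 − 4) = 0.00026 × 245 = 0.0637 W/m².
HFC-134a: Δ = 90 − 0 = 90 ppt = 0.090 ppb; ΔF = 0.16 × 0.090 = 0.0144 W/m².
Total ΔF = 1.9082 + 0.6310 + 0.0637 + 0.0144 = 2.6173 W/m².

ΔF = 2.62 W/m²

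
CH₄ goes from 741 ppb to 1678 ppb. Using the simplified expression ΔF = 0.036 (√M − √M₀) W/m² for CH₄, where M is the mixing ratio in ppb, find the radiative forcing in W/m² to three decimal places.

CH₄: 0.036 × (√1678 − √741) = 0.036 × (40.9634 − 27.2213) = 0.036 × 13.7421 = 0.4947 W/m².

ΔF = 0.495 W/m²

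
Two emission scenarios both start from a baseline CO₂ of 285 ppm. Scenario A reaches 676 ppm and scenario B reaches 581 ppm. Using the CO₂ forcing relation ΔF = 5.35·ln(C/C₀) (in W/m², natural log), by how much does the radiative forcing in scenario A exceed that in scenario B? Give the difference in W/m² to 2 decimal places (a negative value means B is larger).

ΔF_A = 5.35 ln(676/285) = 5.35 × 0.86370 = 4.6208 W/m².
ΔF_B = 5.35 ln(581/285) = 5.35 × 0.71226 = 3.8106 W/m².
Difference: 4.6208 − 3.8106 = 0.8102 W/m².

ΔF_A − ΔF_B = 0.81 W/m²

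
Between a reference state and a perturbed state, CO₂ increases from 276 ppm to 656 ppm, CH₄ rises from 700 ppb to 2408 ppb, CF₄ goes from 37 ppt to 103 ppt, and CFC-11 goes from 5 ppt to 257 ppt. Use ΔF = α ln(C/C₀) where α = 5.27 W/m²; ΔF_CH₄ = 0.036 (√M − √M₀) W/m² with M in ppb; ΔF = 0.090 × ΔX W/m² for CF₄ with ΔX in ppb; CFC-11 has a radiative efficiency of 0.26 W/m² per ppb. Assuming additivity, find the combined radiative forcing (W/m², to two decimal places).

CO₂: 5.27 × ln(656/276) = 5.27 × ln(2.37681) = 5.27 × 0.86576 = 4.5626 W/m².
CH₄: 0.036 × (√2408 − √700) = 0.036 × (49.0714 − 26.4575) = 0.036 × 22.6139 = 0.8141 W/m².
CF₄: Δ = 103 − 37 = 66 ppt = 0.066 ppb; ΔF = 0.090 × 0.066 = 0.0059 W/m².
CFC-11: Δ = 257 − 5 = 252 ppt = 0.252 ppb; ΔF = 0.26 × 0.252 = 0.0655 W/m².
Total ΔF = 4.5626 + 0.8141 + 0.0059 + 0.0655 = 5.4481 W/m².

ΔF = 5.45 W/m²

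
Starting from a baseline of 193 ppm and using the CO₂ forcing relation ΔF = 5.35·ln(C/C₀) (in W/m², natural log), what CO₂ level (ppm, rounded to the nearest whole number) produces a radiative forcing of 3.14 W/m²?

Set 5.35 ln(C/193) = 3.14, so ln(C/193) = 3.14/5.35 = 0.58692.
Then C/193 = e^0.58692 = 1.79844, giving C = 193 × 1.79844 = 347.10 ppm.

C ≈ 347 ppm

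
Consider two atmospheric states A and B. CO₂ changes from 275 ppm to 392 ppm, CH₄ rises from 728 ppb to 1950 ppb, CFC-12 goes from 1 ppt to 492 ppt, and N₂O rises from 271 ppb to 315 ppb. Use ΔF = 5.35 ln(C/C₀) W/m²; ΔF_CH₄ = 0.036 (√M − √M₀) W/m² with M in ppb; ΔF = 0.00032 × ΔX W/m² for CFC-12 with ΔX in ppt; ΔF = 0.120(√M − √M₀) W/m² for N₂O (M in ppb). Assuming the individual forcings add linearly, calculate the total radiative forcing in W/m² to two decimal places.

CO₂: 5.35 × ln(392/275) = 5.35 × ln(1.42545) = 5.35 × 0.35449 = 1.8965 W/m².
CH₄: 0.036 × (√1950 − √728) = 0.036 × (44.1588 − 26.9815) = 0.036 × 17.1773 = 0.6184 W/m².
CFC-12: ΔF = 0.00032 × (492 − 1) = 0.00032 × 491 = 0.1571 W/m².
N₂O: 0.120 × (√315 − √271) = 0.120 × (17.7482 − 16.4621) = 0.120 × 1.2861 = 0.1543 W/m².
Total ΔF = 1.8965 + 0.6184 + 0.1571 + 0.1543 = 2.8263 W/m².

ΔF = 2.83 W/m²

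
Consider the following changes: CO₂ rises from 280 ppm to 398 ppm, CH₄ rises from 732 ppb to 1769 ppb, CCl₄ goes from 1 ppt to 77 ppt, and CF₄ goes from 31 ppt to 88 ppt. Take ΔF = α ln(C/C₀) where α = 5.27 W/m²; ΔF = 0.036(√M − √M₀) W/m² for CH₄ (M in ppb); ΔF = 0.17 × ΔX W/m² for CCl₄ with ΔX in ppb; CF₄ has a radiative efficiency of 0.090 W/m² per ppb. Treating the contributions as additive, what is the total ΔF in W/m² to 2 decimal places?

ΔF = 2.41 W/m²

CO₂: 5.27 × ln(398/280) = 5.27 × ln(1.42143) = 5.27 × 0.35166 = 1.8532 W/m².
CH₄: 0.036 × (√1769 − √732) = 0.036 × (42.0595 − 27.0555) = 0.036 × 15.0040 = 0.5401 W/m².
CCl₄: Δ = 77 − 1 = 76 ppt = 0.076 ppb; ΔF = 0.17 × 0.076 = 0.0129 W/m².
CF₄: Δ = 88 − 31 = 57 ppt = 0.057 ppb; ΔF = 0.090 × 0.057 = 0.0051 W/m².
Total ΔF = 1.8532 + 0.5401 + 0.0129 + 0.0051 = 2.4113 W/m².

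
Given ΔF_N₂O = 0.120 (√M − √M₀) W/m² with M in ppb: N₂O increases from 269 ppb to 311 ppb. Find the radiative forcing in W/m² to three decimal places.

ΔF = 0.148 W/m²

N₂O: 0.120 × (√311 − √269) = 0.120 × (17.6352 − 16.4012) = 0.120 × 1.2340 = 0.1481 W/m².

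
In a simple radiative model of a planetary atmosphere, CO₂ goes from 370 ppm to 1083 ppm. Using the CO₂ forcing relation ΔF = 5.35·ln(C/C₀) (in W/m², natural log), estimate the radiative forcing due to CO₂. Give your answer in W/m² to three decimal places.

CO₂: 5.35 × ln(1083/370) = 5.35 × ln(2.92703) = 5.35 × 1.07399 = 5.7458 W/m².

ΔF = 5.746 W/m²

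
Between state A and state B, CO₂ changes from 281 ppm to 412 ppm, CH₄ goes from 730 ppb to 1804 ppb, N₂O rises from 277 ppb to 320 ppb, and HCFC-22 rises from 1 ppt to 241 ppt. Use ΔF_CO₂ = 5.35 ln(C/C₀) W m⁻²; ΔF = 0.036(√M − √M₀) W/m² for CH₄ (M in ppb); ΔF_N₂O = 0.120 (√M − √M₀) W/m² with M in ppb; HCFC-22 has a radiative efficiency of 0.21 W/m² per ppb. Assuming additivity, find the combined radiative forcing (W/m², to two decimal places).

ΔF = 2.80 W/m²

CO₂: 5.35 × ln(412/281) = 5.35 × ln(1.46619) = 5.35 × 0.38267 = 2.0473 W/m².
CH₄: 0.036 × (√1804 − √730) = 0.036 × (42.4735 − 27.0185) = 0.036 × 15.4550 = 0.5564 W/m².
N₂O: 0.120 × (√320 − √277) = 0.120 × (17.8885 − 16.6433) = 0.120 × 1.2452 = 0.1494 W/m².
HCFC-22: Δ = 241 − 1 = 240 ppt = 0.240 ppb; ΔF = 0.21 × 0.240 = 0.0504 W/m².
Total ΔF = 2.0473 + 0.5564 + 0.1494 + 0.0504 = 2.8035 W/m².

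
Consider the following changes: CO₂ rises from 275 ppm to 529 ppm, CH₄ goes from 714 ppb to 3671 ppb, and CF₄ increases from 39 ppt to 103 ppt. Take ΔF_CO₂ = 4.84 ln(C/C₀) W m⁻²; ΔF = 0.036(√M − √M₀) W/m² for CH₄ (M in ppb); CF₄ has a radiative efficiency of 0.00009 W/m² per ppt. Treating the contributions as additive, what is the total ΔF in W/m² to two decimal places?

CO₂: 4.84 × ln(529/275) = 4.84 × ln(1.92364) = 4.84 × 0.65422 = 3.1664 W/m².
CH₄: 0.036 × (√3671 − √714) = 0.036 × (60.5888 − 26.7208) = 0.036 × 33.8680 = 1.2192 W/m².
CF₄: ΔF = 0.00009 × (103 − 39) = 0.00009 × 64 = 0.0058 W/m².
Total ΔF = 3.1664 + 1.2192 + 0.0058 = 4.3914 W/m².

ΔF = 4.39 W/m²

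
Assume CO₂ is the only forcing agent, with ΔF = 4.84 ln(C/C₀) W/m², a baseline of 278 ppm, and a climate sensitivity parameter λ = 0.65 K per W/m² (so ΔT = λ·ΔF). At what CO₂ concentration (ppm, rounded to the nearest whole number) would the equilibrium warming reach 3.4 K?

Required forcing: ΔF = ΔT/λ = 3.4/0.65 = 5.2308 W/m².
Then ln(C/278) = ΔF/4.84 = 5.2308/4.84 = 1.08074.
So C = 278 × e^1.08074 = 278 × 2.94686 = 819.23 ppm.

C ≈ 819 ppm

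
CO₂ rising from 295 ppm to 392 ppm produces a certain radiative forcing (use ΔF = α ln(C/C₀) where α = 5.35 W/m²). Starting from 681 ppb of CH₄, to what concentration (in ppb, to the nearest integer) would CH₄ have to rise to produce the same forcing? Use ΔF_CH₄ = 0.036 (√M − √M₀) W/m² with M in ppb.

CO₂ forcing: 5.35 × ln(392/295) = 5.35 × 0.284286 = 1.52093 W/m².
Set 0.036(√M − √681) = 1.52093: √M = 1.52093/0.036 + √681 = 42.2481 + 26.0960 = 68.3441.
M = (68.3441)² = 4670.92 ppb.

M ≈ 4671 ppb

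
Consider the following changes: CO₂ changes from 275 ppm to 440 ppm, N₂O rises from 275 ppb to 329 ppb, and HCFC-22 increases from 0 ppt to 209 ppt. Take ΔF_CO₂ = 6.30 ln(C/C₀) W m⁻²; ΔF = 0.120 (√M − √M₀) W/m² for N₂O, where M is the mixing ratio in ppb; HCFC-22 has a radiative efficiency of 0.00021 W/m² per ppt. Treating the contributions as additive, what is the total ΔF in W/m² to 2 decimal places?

ΔF = 3.19 W/m²

CO₂: 6.30 × ln(440/275) = 6.30 × ln(1.60000) = 6.30 × 0.47000 = 2.9610 W/m².
N₂O: 0.120 × (√329 − √275) = 0.120 × (18.1384 − 16.5831) = 0.120 × 1.5553 = 0.1866 W/m².
HCFC-22: ΔF = 0.00021 × (209 − 0) = 0.00021 × 209 = 0.0439 W/m².
Total ΔF = 2.9610 + 0.1866 + 0.0439 = 3.1915 W/m².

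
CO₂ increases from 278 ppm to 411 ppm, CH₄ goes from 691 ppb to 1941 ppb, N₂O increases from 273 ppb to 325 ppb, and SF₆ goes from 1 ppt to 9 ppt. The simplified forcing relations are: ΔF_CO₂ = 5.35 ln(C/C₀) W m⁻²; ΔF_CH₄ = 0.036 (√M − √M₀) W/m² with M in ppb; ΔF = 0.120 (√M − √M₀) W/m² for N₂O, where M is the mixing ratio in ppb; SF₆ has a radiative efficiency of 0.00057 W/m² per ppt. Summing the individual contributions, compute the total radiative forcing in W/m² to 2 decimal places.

ΔF = 2.92 W/m²

CO₂: 5.35 × ln(411/278) = 5.35 × ln(1.47842) = 5.35 × 0.39097 = 2.0917 W/m².
CH₄: 0.036 × (√1941 − √691) = 0.036 × (44.0568 − 26.2869) = 0.036 × 17.7699 = 0.6397 W/m².
N₂O: 0.120 × (√325 − √273) = 0.120 × (18.0278 − 16.5227) = 0.120 × 1.5051 = 0.1806 W/m².
SF₆: ΔF = 0.00057 × (9 − 1) = 0.00057 × 8 = 0.0046 W/m².
Total ΔF = 2.0917 + 0.6397 + 0.1806 + 0.0046 = 2.9166 W/m².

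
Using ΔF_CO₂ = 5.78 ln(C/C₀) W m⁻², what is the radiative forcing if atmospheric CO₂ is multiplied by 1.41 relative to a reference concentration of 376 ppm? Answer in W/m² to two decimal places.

ΔF = 1.99 W/m²

Because the forcing depends only on the ratio C/C₀, the initial concentration does not enter.
ΔF = 5.78 × ln(1.41) = 5.78 × 0.34359 = 1.9860 W/m².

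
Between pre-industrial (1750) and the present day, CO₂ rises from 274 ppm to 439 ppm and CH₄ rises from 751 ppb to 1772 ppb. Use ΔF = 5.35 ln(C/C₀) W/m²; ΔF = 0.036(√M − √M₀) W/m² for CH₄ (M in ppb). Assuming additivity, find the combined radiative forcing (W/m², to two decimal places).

ΔF = 3.05 W/m²

CO₂: 5.35 × ln(439/274) = 5.35 × ln(1.60219) = 5.35 × 0.47137 = 2.5218 W/m².
CH₄: 0.036 × (√1772 − √751) = 0.036 × (42.0951 − 27.4044) = 0.036 × 14.6907 = 0.5289 W/m².
Total ΔF = 2.5218 + 0.5289 = 3.0507 W/m².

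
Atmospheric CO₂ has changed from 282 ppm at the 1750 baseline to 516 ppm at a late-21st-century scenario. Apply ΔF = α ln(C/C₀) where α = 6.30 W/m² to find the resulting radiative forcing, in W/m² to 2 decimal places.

CO₂ absorption bands are partially saturated, so forcing scales with the logarithm of the concentration ratio.
CO₂: 6.30 × ln(516/282) = 6.30 × ln(1.82979) = 6.30 × 0.60420 = 3.8065 W/m².

ΔF = 3.81 W/m²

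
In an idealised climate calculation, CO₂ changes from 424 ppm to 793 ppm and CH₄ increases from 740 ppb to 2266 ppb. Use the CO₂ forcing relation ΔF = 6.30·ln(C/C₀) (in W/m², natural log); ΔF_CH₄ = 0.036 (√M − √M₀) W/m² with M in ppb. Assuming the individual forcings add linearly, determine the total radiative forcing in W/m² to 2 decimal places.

ΔF = 4.68 W/m²

CO₂: 6.30 × ln(793/424) = 6.30 × ln(1.87028) = 6.30 × 0.62609 = 3.9444 W/m².
CH₄: 0.036 × (√2266 − √740) = 0.036 × (47.6025 − 27.2029) = 0.036 × 20.3996 = 0.7344 W/m².
Total ΔF = 3.9444 + 0.7344 = 4.6788 W/m².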